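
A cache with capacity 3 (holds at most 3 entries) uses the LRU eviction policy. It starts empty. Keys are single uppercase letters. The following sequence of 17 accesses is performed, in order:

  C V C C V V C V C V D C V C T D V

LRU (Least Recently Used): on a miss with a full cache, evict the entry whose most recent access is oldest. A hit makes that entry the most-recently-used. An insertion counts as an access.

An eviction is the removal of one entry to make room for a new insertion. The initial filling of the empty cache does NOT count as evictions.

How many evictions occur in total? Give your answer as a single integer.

LRU simulation (capacity=3):
  1. access C: MISS. Cache (LRU->MRU): [C]
  2. access V: MISS. Cache (LRU->MRU): [C V]
  3. access C: HIT. Cache (LRU->MRU): [V C]
  4. access C: HIT. Cache (LRU->MRU): [V C]
  5. access V: HIT. Cache (LRU->MRU): [C V]
  6. access V: HIT. Cache (LRU->MRU): [C V]
  7. access C: HIT. Cache (LRU->MRU): [V C]
  8. access V: HIT. Cache (LRU->MRU): [C V]
  9. access C: HIT. Cache (LRU->MRU): [V C]
  10. access V: HIT. Cache (LRU->MRU): [C V]
  11. access D: MISS. Cache (LRU->MRU): [C V D]
  12. access C: HIT. Cache (LRU->MRU): [V D C]
  13. access V: HIT. Cache (LRU->MRU): [D C V]
  14. access C: HIT. Cache (LRU->MRU): [D V C]
  15. access T: MISS, evict D. Cache (LRU->MRU): [V C T]
  16. access D: MISS, evict V. Cache (LRU->MRU): [C T D]
  17. access V: MISS, evict C. Cache (LRU->MRU): [T D V]
Total: 11 hits, 6 misses, 3 evictions

Answer: 3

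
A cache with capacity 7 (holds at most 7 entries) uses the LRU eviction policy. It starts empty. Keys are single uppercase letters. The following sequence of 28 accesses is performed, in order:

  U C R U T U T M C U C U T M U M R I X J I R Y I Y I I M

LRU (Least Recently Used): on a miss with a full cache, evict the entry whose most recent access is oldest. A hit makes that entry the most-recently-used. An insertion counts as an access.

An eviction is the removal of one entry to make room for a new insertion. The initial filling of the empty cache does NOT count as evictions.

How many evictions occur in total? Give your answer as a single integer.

LRU simulation (capacity=7):
  1. access U: MISS. Cache (LRU->MRU): [U]
  2. access C: MISS. Cache (LRU->MRU): [U C]
  3. access R: MISS. Cache (LRU->MRU): [U C R]
  4. access U: HIT. Cache (LRU->MRU): [C R U]
  5. access T: MISS. Cache (LRU->MRU): [C R U T]
  6. access U: HIT. Cache (LRU->MRU): [C R T U]
  7. access T: HIT. Cache (LRU->MRU): [C R U T]
  8. access M: MISS. Cache (LRU->MRU): [C R U T M]
  9. access C: HIT. Cache (LRU->MRU): [R U T M C]
  10. access U: HIT. Cache (LRU->MRU): [R T M C U]
  11. access C: HIT. Cache (LRU->MRU): [R T M U C]
  12. access U: HIT. Cache (LRU->MRU): [R T M C U]
  13. access T: HIT. Cache (LRU->MRU): [R M C U T]
  14. access M: HIT. Cache (LRU->MRU): [R C U T M]
  15. access U: HIT. Cache (LRU->MRU): [R C T M U]
  16. access M: HIT. Cache (LRU->MRU): [R C T U M]
  17. access R: HIT. Cache (LRU->MRU): [C T U M R]
  18. access I: MISS. Cache (LRU->MRU): [C T U M R I]
  19. access X: MISS. Cache (LRU->MRU): [C T U M R I X]
  20. access J: MISS, evict C. Cache (LRU->MRU): [T U M R I X J]
  21. access I: HIT. Cache (LRU->MRU): [T U M R X J I]
  22. access R: HIT. Cache (LRU->MRU): [T U M X J I R]
  23. access Y: MISS, evict T. Cache (LRU->MRU): [U M X J I R Y]
  24. access I: HIT. Cache (LRU->MRU): [U M X J R Y I]
  25. access Y: HIT. Cache (LRU->MRU): [U M X J R I Y]
  26. access I: HIT. Cache (LRU->MRU): [U M X J R Y I]
  27. access I: HIT. Cache (LRU->MRU): [U M X J R Y I]
  28. access M: HIT. Cache (LRU->MRU): [U X J R Y I M]
Total: 19 hits, 9 misses, 2 evictions

Answer: 2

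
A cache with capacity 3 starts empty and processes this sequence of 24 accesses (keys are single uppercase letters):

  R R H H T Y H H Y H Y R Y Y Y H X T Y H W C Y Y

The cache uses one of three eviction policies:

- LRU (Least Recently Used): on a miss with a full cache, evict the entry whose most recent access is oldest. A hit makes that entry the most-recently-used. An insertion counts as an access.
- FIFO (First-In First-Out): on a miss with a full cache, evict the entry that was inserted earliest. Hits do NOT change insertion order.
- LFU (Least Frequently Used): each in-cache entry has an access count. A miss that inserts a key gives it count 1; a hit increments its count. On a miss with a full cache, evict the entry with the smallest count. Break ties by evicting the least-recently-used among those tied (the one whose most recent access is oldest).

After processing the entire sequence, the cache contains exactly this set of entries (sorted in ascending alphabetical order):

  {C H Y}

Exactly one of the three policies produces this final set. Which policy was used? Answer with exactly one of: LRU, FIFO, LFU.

Answer: LFU

Derivation:
Simulating under each policy and comparing final sets:
  LRU: final set = {C W Y} -> differs
  FIFO: final set = {C W Y} -> differs
  LFU: final set = {C H Y} -> MATCHES target
Only LFU produces the target set.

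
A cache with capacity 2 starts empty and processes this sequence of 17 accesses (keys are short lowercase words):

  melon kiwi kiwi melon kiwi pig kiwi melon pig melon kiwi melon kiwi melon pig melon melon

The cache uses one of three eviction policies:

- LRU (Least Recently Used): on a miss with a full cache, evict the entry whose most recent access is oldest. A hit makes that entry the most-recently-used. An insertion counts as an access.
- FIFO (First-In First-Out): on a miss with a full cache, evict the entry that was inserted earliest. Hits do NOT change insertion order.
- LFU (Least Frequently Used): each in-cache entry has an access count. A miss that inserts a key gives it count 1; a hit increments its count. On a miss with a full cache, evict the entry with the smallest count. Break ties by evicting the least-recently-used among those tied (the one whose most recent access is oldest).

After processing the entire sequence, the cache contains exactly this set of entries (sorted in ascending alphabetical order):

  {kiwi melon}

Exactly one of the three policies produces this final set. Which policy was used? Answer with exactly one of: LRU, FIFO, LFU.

Answer: LFU

Derivation:
Simulating under each policy and comparing final sets:
  LRU: final set = {melon pig} -> differs
  FIFO: final set = {melon pig} -> differs
  LFU: final set = {kiwi melon} -> MATCHES target
Only LFU produces the target set.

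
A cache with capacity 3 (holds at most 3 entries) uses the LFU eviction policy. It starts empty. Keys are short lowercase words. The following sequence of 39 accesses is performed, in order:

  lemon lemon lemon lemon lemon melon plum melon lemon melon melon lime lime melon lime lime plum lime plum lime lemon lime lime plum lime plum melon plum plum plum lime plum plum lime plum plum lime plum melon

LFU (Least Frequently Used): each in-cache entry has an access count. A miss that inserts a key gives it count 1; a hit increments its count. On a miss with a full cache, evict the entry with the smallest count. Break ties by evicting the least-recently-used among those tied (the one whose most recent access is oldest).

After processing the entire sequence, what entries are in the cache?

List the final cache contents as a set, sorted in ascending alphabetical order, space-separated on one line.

LFU simulation (capacity=3):
  1. access lemon: MISS. Cache: [lemon(c=1)]
  2. access lemon: HIT, count now 2. Cache: [lemon(c=2)]
  3. access lemon: HIT, count now 3. Cache: [lemon(c=3)]
  4. access lemon: HIT, count now 4. Cache: [lemon(c=4)]
  5. access lemon: HIT, count now 5. Cache: [lemon(c=5)]
  6. access melon: MISS. Cache: [melon(c=1) lemon(c=5)]
  7. access plum: MISS. Cache: [melon(c=1) plum(c=1) lemon(c=5)]
  8. access melon: HIT, count now 2. Cache: [plum(c=1) melon(c=2) lemon(c=5)]
  9. access lemon: HIT, count now 6. Cache: [plum(c=1) melon(c=2) lemon(c=6)]
  10. access melon: HIT, count now 3. Cache: [plum(c=1) melon(c=3) lemon(c=6)]
  11. access melon: HIT, count now 4. Cache: [plum(c=1) melon(c=4) lemon(c=6)]
  12. access lime: MISS, evict plum(c=1). Cache: [lime(c=1) melon(c=4) lemon(c=6)]
  13. access lime: HIT, count now 2. Cache: [lime(c=2) melon(c=4) lemon(c=6)]
  14. access melon: HIT, count now 5. Cache: [lime(c=2) melon(c=5) lemon(c=6)]
  15. access lime: HIT, count now 3. Cache: [lime(c=3) melon(c=5) lemon(c=6)]
  16. access lime: HIT, count now 4. Cache: [lime(c=4) melon(c=5) lemon(c=6)]
  17. access plum: MISS, evict lime(c=4). Cache: [plum(c=1) melon(c=5) lemon(c=6)]
  18. access lime: MISS, evict plum(c=1). Cache: [lime(c=1) melon(c=5) lemon(c=6)]
  19. access plum: MISS, evict lime(c=1). Cache: [plum(c=1) melon(c=5) lemon(c=6)]
  20. access lime: MISS, evict plum(c=1). Cache: [lime(c=1) melon(c=5) lemon(c=6)]
  21. access lemon: HIT, count now 7. Cache: [lime(c=1) melon(c=5) lemon(c=7)]
  22. access lime: HIT, count now 2. Cache: [lime(c=2) melon(c=5) lemon(c=7)]
  23. access lime: HIT, count now 3. Cache: [lime(c=3) melon(c=5) lemon(c=7)]
  24. access plum: MISS, evict lime(c=3). Cache: [plum(c=1) melon(c=5) lemon(c=7)]
  25. access lime: MISS, evict plum(c=1). Cache: [lime(c=1) melon(c=5) lemon(c=7)]
  26. access plum: MISS, evict lime(c=1). Cache: [plum(c=1) melon(c=5) lemon(c=7)]
  27. access melon: HIT, count now 6. Cache: [plum(c=1) melon(c=6) lemon(c=7)]
  28. access plum: HIT, count now 2. Cache: [plum(c=2) melon(c=6) lemon(c=7)]
  29. access plum: HIT, count now 3. Cache: [plum(c=3) melon(c=6) lemon(c=7)]
  30. access plum: HIT, count now 4. Cache: [plum(c=4) melon(c=6) lemon(c=7)]
  31. access lime: MISS, evict plum(c=4). Cache: [lime(c=1) melon(c=6) lemon(c=7)]
  32. access plum: MISS, evict lime(c=1). Cache: [plum(c=1) melon(c=6) lemon(c=7)]
  33. access plum: HIT, count now 2. Cache: [plum(c=2) melon(c=6) lemon(c=7)]
  34. access lime: MISS, evict plum(c=2). Cache: [lime(c=1) melon(c=6) lemon(c=7)]
  35. access plum: MISS, evict lime(c=1). Cache: [plum(c=1) melon(c=6) lemon(c=7)]
  36. access plum: HIT, count now 2. Cache: [plum(c=2) melon(c=6) lemon(c=7)]
  37. access lime: MISS, evict plum(c=2). Cache: [lime(c=1) melon(c=6) lemon(c=7)]
  38. access plum: MISS, evict lime(c=1). Cache: [plum(c=1) melon(c=6) lemon(c=7)]
  39. access melon: HIT, count now 7. Cache: [plum(c=1) lemon(c=7) melon(c=7)]
Total: 22 hits, 17 misses, 14 evictions

Answer: lemon melon plum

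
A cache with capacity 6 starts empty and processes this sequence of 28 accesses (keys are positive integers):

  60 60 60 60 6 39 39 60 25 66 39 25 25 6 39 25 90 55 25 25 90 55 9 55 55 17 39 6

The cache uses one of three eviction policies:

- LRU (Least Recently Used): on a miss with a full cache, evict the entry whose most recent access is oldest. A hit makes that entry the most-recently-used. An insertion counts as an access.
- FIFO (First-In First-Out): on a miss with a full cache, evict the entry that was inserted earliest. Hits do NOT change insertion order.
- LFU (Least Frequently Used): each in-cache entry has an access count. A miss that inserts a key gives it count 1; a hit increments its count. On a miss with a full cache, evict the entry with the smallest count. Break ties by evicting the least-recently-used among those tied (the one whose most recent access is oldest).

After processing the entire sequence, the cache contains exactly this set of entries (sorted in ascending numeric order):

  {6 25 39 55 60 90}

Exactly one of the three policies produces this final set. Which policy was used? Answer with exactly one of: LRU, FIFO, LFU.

Simulating under each policy and comparing final sets:
  LRU: final set = {6 9 17 39 55 90} -> differs
  FIFO: final set = {6 9 17 39 55 90} -> differs
  LFU: final set = {6 25 39 55 60 90} -> MATCHES target
Only LFU produces the target set.

Answer: LFU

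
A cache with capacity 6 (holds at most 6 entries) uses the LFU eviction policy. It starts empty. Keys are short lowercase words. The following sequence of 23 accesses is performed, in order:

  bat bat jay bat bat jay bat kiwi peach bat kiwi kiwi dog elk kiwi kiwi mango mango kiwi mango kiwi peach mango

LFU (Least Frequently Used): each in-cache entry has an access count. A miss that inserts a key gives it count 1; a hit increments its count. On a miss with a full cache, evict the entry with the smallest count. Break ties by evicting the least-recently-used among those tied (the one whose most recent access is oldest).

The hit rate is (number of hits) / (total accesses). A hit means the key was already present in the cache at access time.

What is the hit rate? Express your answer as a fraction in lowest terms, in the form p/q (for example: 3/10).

LFU simulation (capacity=6):
  1. access bat: MISS. Cache: [bat(c=1)]
  2. access bat: HIT, count now 2. Cache: [bat(c=2)]
  3. access jay: MISS. Cache: [jay(c=1) bat(c=2)]
  4. access bat: HIT, count now 3. Cache: [jay(c=1) bat(c=3)]
  5. access bat: HIT, count now 4. Cache: [jay(c=1) bat(c=4)]
  6. access jay: HIT, count now 2. Cache: [jay(c=2) bat(c=4)]
  7. access bat: HIT, count now 5. Cache: [jay(c=2) bat(c=5)]
  8. access kiwi: MISS. Cache: [kiwi(c=1) jay(c=2) bat(c=5)]
  9. access peach: MISS. Cache: [kiwi(c=1) peach(c=1) jay(c=2) bat(c=5)]
  10. access bat: HIT, count now 6. Cache: [kiwi(c=1) peach(c=1) jay(c=2) bat(c=6)]
  11. access kiwi: HIT, count now 2. Cache: [peach(c=1) jay(c=2) kiwi(c=2) bat(c=6)]
  12. access kiwi: HIT, count now 3. Cache: [peach(c=1) jay(c=2) kiwi(c=3) bat(c=6)]
  13. access dog: MISS. Cache: [peach(c=1) dog(c=1) jay(c=2) kiwi(c=3) bat(c=6)]
  14. access elk: MISS. Cache: [peach(c=1) dog(c=1) elk(c=1) jay(c=2) kiwi(c=3) bat(c=6)]
  15. access kiwi: HIT, count now 4. Cache: [peach(c=1) dog(c=1) elk(c=1) jay(c=2) kiwi(c=4) bat(c=6)]
  16. access kiwi: HIT, count now 5. Cache: [peach(c=1) dog(c=1) elk(c=1) jay(c=2) kiwi(c=5) bat(c=6)]
  17. access mango: MISS, evict peach(c=1). Cache: [dog(c=1) elk(c=1) mango(c=1) jay(c=2) kiwi(c=5) bat(c=6)]
  18. access mango: HIT, count now 2. Cache: [dog(c=1) elk(c=1) jay(c=2) mango(c=2) kiwi(c=5) bat(c=6)]
  19. access kiwi: HIT, count now 6. Cache: [dog(c=1) elk(c=1) jay(c=2) mango(c=2) bat(c=6) kiwi(c=6)]
  20. access mango: HIT, count now 3. Cache: [dog(c=1) elk(c=1) jay(c=2) mango(c=3) bat(c=6) kiwi(c=6)]
  21. access kiwi: HIT, count now 7. Cache: [dog(c=1) elk(c=1) jay(c=2) mango(c=3) bat(c=6) kiwi(c=7)]
  22. access peach: MISS, evict dog(c=1). Cache: [elk(c=1) peach(c=1) jay(c=2) mango(c=3) bat(c=6) kiwi(c=7)]
  23. access mango: HIT, count now 4. Cache: [elk(c=1) peach(c=1) jay(c=2) mango(c=4) bat(c=6) kiwi(c=7)]
Total: 15 hits, 8 misses, 2 evictions

Hit rate = 15/23

Answer: 15/23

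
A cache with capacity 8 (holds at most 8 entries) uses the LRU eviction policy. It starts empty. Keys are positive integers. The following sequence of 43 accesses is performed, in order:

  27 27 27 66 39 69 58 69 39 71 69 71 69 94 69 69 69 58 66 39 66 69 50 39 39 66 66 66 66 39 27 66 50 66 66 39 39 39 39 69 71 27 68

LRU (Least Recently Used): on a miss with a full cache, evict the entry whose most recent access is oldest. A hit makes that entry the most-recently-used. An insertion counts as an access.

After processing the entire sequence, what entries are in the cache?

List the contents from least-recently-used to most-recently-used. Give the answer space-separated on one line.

LRU simulation (capacity=8):
  1. access 27: MISS. Cache (LRU->MRU): [27]
  2. access 27: HIT. Cache (LRU->MRU): [27]
  3. access 27: HIT. Cache (LRU->MRU): [27]
  4. access 66: MISS. Cache (LRU->MRU): [27 66]
  5. access 39: MISS. Cache (LRU->MRU): [27 66 39]
  6. access 69: MISS. Cache (LRU->MRU): [27 66 39 69]
  7. access 58: MISS. Cache (LRU->MRU): [27 66 39 69 58]
  8. access 69: HIT. Cache (LRU->MRU): [27 66 39 58 69]
  9. access 39: HIT. Cache (LRU->MRU): [27 66 58 69 39]
  10. access 71: MISS. Cache (LRU->MRU): [27 66 58 69 39 71]
  11. access 69: HIT. Cache (LRU->MRU): [27 66 58 39 71 69]
  12. access 71: HIT. Cache (LRU->MRU): [27 66 58 39 69 71]
  13. access 69: HIT. Cache (LRU->MRU): [27 66 58 39 71 69]
  14. access 94: MISS. Cache (LRU->MRU): [27 66 58 39 71 69 94]
  15. access 69: HIT. Cache (LRU->MRU): [27 66 58 39 71 94 69]
  16. access 69: HIT. Cache (LRU->MRU): [27 66 58 39 71 94 69]
  17. access 69: HIT. Cache (LRU->MRU): [27 66 58 39 71 94 69]
  18. access 58: HIT. Cache (LRU->MRU): [27 66 39 71 94 69 58]
  19. access 66: HIT. Cache (LRU->MRU): [27 39 71 94 69 58 66]
  20. access 39: HIT. Cache (LRU->MRU): [27 71 94 69 58 66 39]
  21. access 66: HIT. Cache (LRU->MRU): [27 71 94 69 58 39 66]
  22. access 69: HIT. Cache (LRU->MRU): [27 71 94 58 39 66 69]
  23. access 50: MISS. Cache (LRU->MRU): [27 71 94 58 39 66 69 50]
  24. access 39: HIT. Cache (LRU->MRU): [27 71 94 58 66 69 50 39]
  25. access 39: HIT. Cache (LRU->MRU): [27 71 94 58 66 69 50 39]
  26. access 66: HIT. Cache (LRU->MRU): [27 71 94 58 69 50 39 66]
  27. access 66: HIT. Cache (LRU->MRU): [27 71 94 58 69 50 39 66]
  28. access 66: HIT. Cache (LRU->MRU): [27 71 94 58 69 50 39 66]
  29. access 66: HIT. Cache (LRU->MRU): [27 71 94 58 69 50 39 66]
  30. access 39: HIT. Cache (LRU->MRU): [27 71 94 58 69 50 66 39]
  31. access 27: HIT. Cache (LRU->MRU): [71 94 58 69 50 66 39 27]
  32. access 66: HIT. Cache (LRU->MRU): [71 94 58 69 50 39 27 66]
  33. access 50: HIT. Cache (LRU->MRU): [71 94 58 69 39 27 66 50]
  34. access 66: HIT. Cache (LRU->MRU): [71 94 58 69 39 27 50 66]
  35. access 66: HIT. Cache (LRU->MRU): [71 94 58 69 39 27 50 66]
  36. access 39: HIT. Cache (LRU->MRU): [71 94 58 69 27 50 66 39]
  37. access 39: HIT. Cache (LRU->MRU): [71 94 58 69 27 50 66 39]
  38. access 39: HIT. Cache (LRU->MRU): [71 94 58 69 27 50 66 39]
  39. access 39: HIT. Cache (LRU->MRU): [71 94 58 69 27 50 66 39]
  40. access 69: HIT. Cache (LRU->MRU): [71 94 58 27 50 66 39 69]
  41. access 71: HIT. Cache (LRU->MRU): [94 58 27 50 66 39 69 71]
  42. access 27: HIT. Cache (LRU->MRU): [94 58 50 66 39 69 71 27]
  43. access 68: MISS, evict 94. Cache (LRU->MRU): [58 50 66 39 69 71 27 68]
Total: 34 hits, 9 misses, 1 evictions

Answer: 58 50 66 39 69 71 27 68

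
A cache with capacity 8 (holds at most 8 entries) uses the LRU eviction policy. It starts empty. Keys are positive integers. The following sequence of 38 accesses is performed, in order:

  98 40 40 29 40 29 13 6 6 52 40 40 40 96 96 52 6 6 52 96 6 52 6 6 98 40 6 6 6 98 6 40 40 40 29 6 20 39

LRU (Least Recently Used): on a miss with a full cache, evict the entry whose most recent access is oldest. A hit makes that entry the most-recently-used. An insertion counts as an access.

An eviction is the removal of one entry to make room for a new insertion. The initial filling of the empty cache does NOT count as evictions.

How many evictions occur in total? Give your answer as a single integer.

Answer: 1

Derivation:
LRU simulation (capacity=8):
  1. access 98: MISS. Cache (LRU->MRU): [98]
  2. access 40: MISS. Cache (LRU->MRU): [98 40]
  3. access 40: HIT. Cache (LRU->MRU): [98 40]
  4. access 29: MISS. Cache (LRU->MRU): [98 40 29]
  5. access 40: HIT. Cache (LRU->MRU): [98 29 40]
  6. access 29: HIT. Cache (LRU->MRU): [98 40 29]
  7. access 13: MISS. Cache (LRU->MRU): [98 40 29 13]
  8. access 6: MISS. Cache (LRU->MRU): [98 40 29 13 6]
  9. access 6: HIT. Cache (LRU->MRU): [98 40 29 13 6]
  10. access 52: MISS. Cache (LRU->MRU): [98 40 29 13 6 52]
  11. access 40: HIT. Cache (LRU->MRU): [98 29 13 6 52 40]
  12. access 40: HIT. Cache (LRU->MRU): [98 29 13 6 52 40]
  13. access 40: HIT. Cache (LRU->MRU): [98 29 13 6 52 40]
  14. access 96: MISS. Cache (LRU->MRU): [98 29 13 6 52 40 96]
  15. access 96: HIT. Cache (LRU->MRU): [98 29 13 6 52 40 96]
  16. access 52: HIT. Cache (LRU->MRU): [98 29 13 6 40 96 52]
  17. access 6: HIT. Cache (LRU->MRU): [98 29 13 40 96 52 6]
  18. access 6: HIT. Cache (LRU->MRU): [98 29 13 40 96 52 6]
  19. access 52: HIT. Cache (LRU->MRU): [98 29 13 40 96 6 52]
  20. access 96: HIT. Cache (LRU->MRU): [98 29 13 40 6 52 96]
  21. access 6: HIT. Cache (LRU->MRU): [98 29 13 40 52 96 6]
  22. access 52: HIT. Cache (LRU->MRU): [98 29 13 40 96 6 52]
  23. access 6: HIT. Cache (LRU->MRU): [98 29 13 40 96 52 6]
  24. access 6: HIT. Cache (LRU->MRU): [98 29 13 40 96 52 6]
  25. access 98: HIT. Cache (LRU->MRU): [29 13 40 96 52 6 98]
  26. access 40: HIT. Cache (LRU->MRU): [29 13 96 52 6 98 40]
  27. access 6: HIT. Cache (LRU->MRU): [29 13 96 52 98 40 6]
  28. access 6: HIT. Cache (LRU->MRU): [29 13 96 52 98 40 6]
  29. access 6: HIT. Cache (LRU->MRU): [29 13 96 52 98 40 6]
  30. access 98: HIT. Cache (LRU->MRU): [29 13 96 52 40 6 98]
  31. access 6: HIT. Cache (LRU->MRU): [29 13 96 52 40 98 6]
  32. access 40: HIT. Cache (LRU->MRU): [29 13 96 52 98 6 40]
  33. access 40: HIT. Cache (LRU->MRU): [29 13 96 52 98 6 40]
  34. access 40: HIT. Cache (LRU->MRU): [29 13 96 52 98 6 40]
  35. access 29: HIT. Cache (LRU->MRU): [13 96 52 98 6 40 29]
  36. access 6: HIT. Cache (LRU->MRU): [13 96 52 98 40 29 6]
  37. access 20: MISS. Cache (LRU->MRU): [13 96 52 98 40 29 6 20]
  38. access 39: MISS, evict 13. Cache (LRU->MRU): [96 52 98 40 29 6 20 39]
Total: 29 hits, 9 misses, 1 evictions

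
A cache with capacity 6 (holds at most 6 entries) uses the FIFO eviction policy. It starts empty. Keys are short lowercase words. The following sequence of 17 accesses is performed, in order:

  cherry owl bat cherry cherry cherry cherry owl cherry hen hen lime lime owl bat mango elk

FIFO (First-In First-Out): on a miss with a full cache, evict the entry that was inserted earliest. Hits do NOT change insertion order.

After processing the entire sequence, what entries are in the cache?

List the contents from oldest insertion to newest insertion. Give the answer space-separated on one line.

Answer: owl bat hen lime mango elk

Derivation:
FIFO simulation (capacity=6):
  1. access cherry: MISS. Cache (old->new): [cherry]
  2. access owl: MISS. Cache (old->new): [cherry owl]
  3. access bat: MISS. Cache (old->new): [cherry owl bat]
  4. access cherry: HIT. Cache (old->new): [cherry owl bat]
  5. access cherry: HIT. Cache (old->new): [cherry owl bat]
  6. access cherry: HIT. Cache (old->new): [cherry owl bat]
  7. access cherry: HIT. Cache (old->new): [cherry owl bat]
  8. access owl: HIT. Cache (old->new): [cherry owl bat]
  9. access cherry: HIT. Cache (old->new): [cherry owl bat]
  10. access hen: MISS. Cache (old->new): [cherry owl bat hen]
  11. access hen: HIT. Cache (old->new): [cherry owl bat hen]
  12. access lime: MISS. Cache (old->new): [cherry owl bat hen lime]
  13. access lime: HIT. Cache (old->new): [cherry owl bat hen lime]
  14. access owl: HIT. Cache (old->new): [cherry owl bat hen lime]
  15. access bat: HIT. Cache (old->new): [cherry owl bat hen lime]
  16. access mango: MISS. Cache (old->new): [cherry owl bat hen lime mango]
  17. access elk: MISS, evict cherry. Cache (old->new): [owl bat hen lime mango elk]
Total: 10 hits, 7 misses, 1 evictions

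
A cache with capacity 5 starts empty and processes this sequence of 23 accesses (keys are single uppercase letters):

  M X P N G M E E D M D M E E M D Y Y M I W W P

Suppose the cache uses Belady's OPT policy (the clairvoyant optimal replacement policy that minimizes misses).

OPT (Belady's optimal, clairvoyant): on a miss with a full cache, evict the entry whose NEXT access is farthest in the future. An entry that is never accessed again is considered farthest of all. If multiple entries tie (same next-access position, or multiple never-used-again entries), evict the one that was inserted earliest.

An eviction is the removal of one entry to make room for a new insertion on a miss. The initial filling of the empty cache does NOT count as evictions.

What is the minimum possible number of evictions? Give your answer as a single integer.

Answer: 5

Derivation:
OPT (Belady) simulation (capacity=5):
  1. access M: MISS. Cache: [M]
  2. access X: MISS. Cache: [M X]
  3. access P: MISS. Cache: [M X P]
  4. access N: MISS. Cache: [M X P N]
  5. access G: MISS. Cache: [M X P N G]
  6. access M: HIT. Next use of M: step 10. Cache: [M X P N G]
  7. access E: MISS, evict X (next use: never). Cache: [M P N G E]
  8. access E: HIT. Next use of E: step 13. Cache: [M P N G E]
  9. access D: MISS, evict N (next use: never). Cache: [M P G E D]
  10. access M: HIT. Next use of M: step 12. Cache: [M P G E D]
  11. access D: HIT. Next use of D: step 16. Cache: [M P G E D]
  12. access M: HIT. Next use of M: step 15. Cache: [M P G E D]
  13. access E: HIT. Next use of E: step 14. Cache: [M P G E D]
  14. access E: HIT. Next use of E: never. Cache: [M P G E D]
  15. access M: HIT. Next use of M: step 19. Cache: [M P G E D]
  16. access D: HIT. Next use of D: never. Cache: [M P G E D]
  17. access Y: MISS, evict G (next use: never). Cache: [M P E D Y]
  18. access Y: HIT. Next use of Y: never. Cache: [M P E D Y]
  19. access M: HIT. Next use of M: never. Cache: [M P E D Y]
  20. access I: MISS, evict M (next use: never). Cache: [P E D Y I]
  21. access W: MISS, evict E (next use: never). Cache: [P D Y I W]
  22. access W: HIT. Next use of W: never. Cache: [P D Y I W]
  23. access P: HIT. Next use of P: never. Cache: [P D Y I W]
Total: 13 hits, 10 misses, 5 evictions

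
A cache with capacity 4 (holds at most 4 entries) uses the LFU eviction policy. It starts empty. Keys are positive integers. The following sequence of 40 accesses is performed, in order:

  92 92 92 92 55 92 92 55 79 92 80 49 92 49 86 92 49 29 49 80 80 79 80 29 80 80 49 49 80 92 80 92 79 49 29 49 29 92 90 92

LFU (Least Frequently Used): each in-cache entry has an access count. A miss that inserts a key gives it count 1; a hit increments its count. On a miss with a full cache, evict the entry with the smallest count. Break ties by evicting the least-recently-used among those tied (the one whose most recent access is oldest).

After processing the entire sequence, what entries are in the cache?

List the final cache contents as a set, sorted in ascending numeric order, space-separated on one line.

Answer: 49 80 90 92

Derivation:
LFU simulation (capacity=4):
  1. access 92: MISS. Cache: [92(c=1)]
  2. access 92: HIT, count now 2. Cache: [92(c=2)]
  3. access 92: HIT, count now 3. Cache: [92(c=3)]
  4. access 92: HIT, count now 4. Cache: [92(c=4)]
  5. access 55: MISS. Cache: [55(c=1) 92(c=4)]
  6. access 92: HIT, count now 5. Cache: [55(c=1) 92(c=5)]
  7. access 92: HIT, count now 6. Cache: [55(c=1) 92(c=6)]
  8. access 55: HIT, count now 2. Cache: [55(c=2) 92(c=6)]
  9. access 79: MISS. Cache: [79(c=1) 55(c=2) 92(c=6)]
  10. access 92: HIT, count now 7. Cache: [79(c=1) 55(c=2) 92(c=7)]
  11. access 80: MISS. Cache: [79(c=1) 80(c=1) 55(c=2) 92(c=7)]
  12. access 49: MISS, evict 79(c=1). Cache: [80(c=1) 49(c=1) 55(c=2) 92(c=7)]
  13. access 92: HIT, count now 8. Cache: [80(c=1) 49(c=1) 55(c=2) 92(c=8)]
  14. access 49: HIT, count now 2. Cache: [80(c=1) 55(c=2) 49(c=2) 92(c=8)]
  15. access 86: MISS, evict 80(c=1). Cache: [86(c=1) 55(c=2) 49(c=2) 92(c=8)]
  16. access 92: HIT, count now 9. Cache: [86(c=1) 55(c=2) 49(c=2) 92(c=9)]
  17. access 49: HIT, count now 3. Cache: [86(c=1) 55(c=2) 49(c=3) 92(c=9)]
  18. access 29: MISS, evict 86(c=1). Cache: [29(c=1) 55(c=2) 49(c=3) 92(c=9)]
  19. access 49: HIT, count now 4. Cache: [29(c=1) 55(c=2) 49(c=4) 92(c=9)]
  20. access 80: MISS, evict 29(c=1). Cache: [80(c=1) 55(c=2) 49(c=4) 92(c=9)]
  21. access 80: HIT, count now 2. Cache: [55(c=2) 80(c=2) 49(c=4) 92(c=9)]
  22. access 79: MISS, evict 55(c=2). Cache: [79(c=1) 80(c=2) 49(c=4) 92(c=9)]
  23. access 80: HIT, count now 3. Cache: [79(c=1) 80(c=3) 49(c=4) 92(c=9)]
  24. access 29: MISS, evict 79(c=1). Cache: [29(c=1) 80(c=3) 49(c=4) 92(c=9)]
  25. access 80: HIT, count now 4. Cache: [29(c=1) 49(c=4) 80(c=4) 92(c=9)]
  26. access 80: HIT, count now 5. Cache: [29(c=1) 49(c=4) 80(c=5) 92(c=9)]
  27. access 49: HIT, count now 5. Cache: [29(c=1) 80(c=5) 49(c=5) 92(c=9)]
  28. access 49: HIT, count now 6. Cache: [29(c=1) 80(c=5) 49(c=6) 92(c=9)]
  29. access 80: HIT, count now 6. Cache: [29(c=1) 49(c=6) 80(c=6) 92(c=9)]
  30. access 92: HIT, count now 10. Cache: [29(c=1) 49(c=6) 80(c=6) 92(c=10)]
  31. access 80: HIT, count now 7. Cache: [29(c=1) 49(c=6) 80(c=7) 92(c=10)]
  32. access 92: HIT, count now 11. Cache: [29(c=1) 49(c=6) 80(c=7) 92(c=11)]
  33. access 79: MISS, evict 29(c=1). Cache: [79(c=1) 49(c=6) 80(c=7) 92(c=11)]
  34. access 49: HIT, count now 7. Cache: [79(c=1) 80(c=7) 49(c=7) 92(c=11)]
  35. access 29: MISS, evict 79(c=1). Cache: [29(c=1) 80(c=7) 49(c=7) 92(c=11)]
  36. access 49: HIT, count now 8. Cache: [29(c=1) 80(c=7) 49(c=8) 92(c=11)]
  37. access 29: HIT, count now 2. Cache: [29(c=2) 80(c=7) 49(c=8) 92(c=11)]
  38. access 92: HIT, count now 12. Cache: [29(c=2) 80(c=7) 49(c=8) 92(c=12)]
  39. access 90: MISS, evict 29(c=2). Cache: [90(c=1) 80(c=7) 49(c=8) 92(c=12)]
  40. access 92: HIT, count now 13. Cache: [90(c=1) 80(c=7) 49(c=8) 92(c=13)]
Total: 27 hits, 13 misses, 9 evictions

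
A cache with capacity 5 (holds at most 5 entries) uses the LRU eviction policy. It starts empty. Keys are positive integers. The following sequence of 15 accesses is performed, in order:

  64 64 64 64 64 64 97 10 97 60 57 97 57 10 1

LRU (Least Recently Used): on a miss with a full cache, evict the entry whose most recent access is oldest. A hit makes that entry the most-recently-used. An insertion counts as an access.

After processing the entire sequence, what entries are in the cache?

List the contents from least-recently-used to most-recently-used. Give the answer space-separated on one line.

LRU simulation (capacity=5):
  1. access 64: MISS. Cache (LRU->MRU): [64]
  2. access 64: HIT. Cache (LRU->MRU): [64]
  3. access 64: HIT. Cache (LRU->MRU): [64]
  4. access 64: HIT. Cache (LRU->MRU): [64]
  5. access 64: HIT. Cache (LRU->MRU): [64]
  6. access 64: HIT. Cache (LRU->MRU): [64]
  7. access 97: MISS. Cache (LRU->MRU): [64 97]
  8. access 10: MISS. Cache (LRU->MRU): [64 97 10]
  9. access 97: HIT. Cache (LRU->MRU): [64 10 97]
  10. access 60: MISS. Cache (LRU->MRU): [64 10 97 60]
  11. access 57: MISS. Cache (LRU->MRU): [64 10 97 60 57]
  12. access 97: HIT. Cache (LRU->MRU): [64 10 60 57 97]
  13. access 57: HIT. Cache (LRU->MRU): [64 10 60 97 57]
  14. access 10: HIT. Cache (LRU->MRU): [64 60 97 57 10]
  15. access 1: MISS, evict 64. Cache (LRU->MRU): [60 97 57 10 1]
Total: 9 hits, 6 misses, 1 evictions

Answer: 60 97 57 10 1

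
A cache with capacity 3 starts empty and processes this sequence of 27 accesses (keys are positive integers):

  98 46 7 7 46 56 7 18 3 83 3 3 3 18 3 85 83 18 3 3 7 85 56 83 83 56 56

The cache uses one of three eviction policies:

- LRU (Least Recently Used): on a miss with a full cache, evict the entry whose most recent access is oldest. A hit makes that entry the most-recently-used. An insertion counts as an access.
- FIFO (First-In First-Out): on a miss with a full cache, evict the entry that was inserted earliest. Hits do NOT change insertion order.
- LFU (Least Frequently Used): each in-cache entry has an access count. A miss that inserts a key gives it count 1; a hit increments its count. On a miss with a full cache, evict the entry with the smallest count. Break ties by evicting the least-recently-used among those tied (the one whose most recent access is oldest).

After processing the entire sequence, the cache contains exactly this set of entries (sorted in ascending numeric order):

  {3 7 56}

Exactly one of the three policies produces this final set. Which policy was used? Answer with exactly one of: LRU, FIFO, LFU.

Simulating under each policy and comparing final sets:
  LRU: final set = {56 83 85} -> differs
  FIFO: final set = {56 83 85} -> differs
  LFU: final set = {3 7 56} -> MATCHES target
Only LFU produces the target set.

Answer: LFU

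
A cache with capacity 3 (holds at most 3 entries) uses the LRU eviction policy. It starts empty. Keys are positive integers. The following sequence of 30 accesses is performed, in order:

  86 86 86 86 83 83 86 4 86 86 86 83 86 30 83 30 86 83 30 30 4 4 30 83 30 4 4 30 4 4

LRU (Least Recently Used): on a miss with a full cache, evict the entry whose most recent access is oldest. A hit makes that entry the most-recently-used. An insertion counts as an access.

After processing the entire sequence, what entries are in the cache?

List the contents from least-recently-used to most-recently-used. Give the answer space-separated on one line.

LRU simulation (capacity=3):
  1. access 86: MISS. Cache (LRU->MRU): [86]
  2. access 86: HIT. Cache (LRU->MRU): [86]
  3. access 86: HIT. Cache (LRU->MRU): [86]
  4. access 86: HIT. Cache (LRU->MRU): [86]
  5. access 83: MISS. Cache (LRU->MRU): [86 83]
  6. access 83: HIT. Cache (LRU->MRU): [86 83]
  7. access 86: HIT. Cache (LRU->MRU): [83 86]
  8. access 4: MISS. Cache (LRU->MRU): [83 86 4]
  9. access 86: HIT. Cache (LRU->MRU): [83 4 86]
  10. access 86: HIT. Cache (LRU->MRU): [83 4 86]
  11. access 86: HIT. Cache (LRU->MRU): [83 4 86]
  12. access 83: HIT. Cache (LRU->MRU): [4 86 83]
  13. access 86: HIT. Cache (LRU->MRU): [4 83 86]
  14. access 30: MISS, evict 4. Cache (LRU->MRU): [83 86 30]
  15. access 83: HIT. Cache (LRU->MRU): [86 30 83]
  16. access 30: HIT. Cache (LRU->MRU): [86 83 30]
  17. access 86: HIT. Cache (LRU->MRU): [83 30 86]
  18. access 83: HIT. Cache (LRU->MRU): [30 86 83]
  19. access 30: HIT. Cache (LRU->MRU): [86 83 30]
  20. access 30: HIT. Cache (LRU->MRU): [86 83 30]
  21. access 4: MISS, evict 86. Cache (LRU->MRU): [83 30 4]
  22. access 4: HIT. Cache (LRU->MRU): [83 30 4]
  23. access 30: HIT. Cache (LRU->MRU): [83 4 30]
  24. access 83: HIT. Cache (LRU->MRU): [4 30 83]
  25. access 30: HIT. Cache (LRU->MRU): [4 83 30]
  26. access 4: HIT. Cache (LRU->MRU): [83 30 4]
  27. access 4: HIT. Cache (LRU->MRU): [83 30 4]
  28. access 30: HIT. Cache (LRU->MRU): [83 4 30]
  29. access 4: HIT. Cache (LRU->MRU): [83 30 4]
  30. access 4: HIT. Cache (LRU->MRU): [83 30 4]
Total: 25 hits, 5 misses, 2 evictions

Answer: 83 30 4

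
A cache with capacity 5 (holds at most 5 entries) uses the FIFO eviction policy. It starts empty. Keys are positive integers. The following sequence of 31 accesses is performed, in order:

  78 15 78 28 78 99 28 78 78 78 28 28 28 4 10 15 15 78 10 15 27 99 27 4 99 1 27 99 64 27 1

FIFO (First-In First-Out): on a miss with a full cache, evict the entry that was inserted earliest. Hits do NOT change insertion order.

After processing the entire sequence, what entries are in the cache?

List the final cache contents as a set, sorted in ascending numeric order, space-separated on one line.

Answer: 1 4 27 64 99

Derivation:
FIFO simulation (capacity=5):
  1. access 78: MISS. Cache (old->new): [78]
  2. access 15: MISS. Cache (old->new): [78 15]
  3. access 78: HIT. Cache (old->new): [78 15]
  4. access 28: MISS. Cache (old->new): [78 15 28]
  5. access 78: HIT. Cache (old->new): [78 15 28]
  6. access 99: MISS. Cache (old->new): [78 15 28 99]
  7. access 28: HIT. Cache (old->new): [78 15 28 99]
  8. access 78: HIT. Cache (old->new): [78 15 28 99]
  9. access 78: HIT. Cache (old->new): [78 15 28 99]
  10. access 78: HIT. Cache (old->new): [78 15 28 99]
  11. access 28: HIT. Cache (old->new): [78 15 28 99]
  12. access 28: HIT. Cache (old->new): [78 15 28 99]
  13. access 28: HIT. Cache (old->new): [78 15 28 99]
  14. access 4: MISS. Cache (old->new): [78 15 28 99 4]
  15. access 10: MISS, evict 78. Cache (old->new): [15 28 99 4 10]
  16. access 15: HIT. Cache (old->new): [15 28 99 4 10]
  17. access 15: HIT. Cache (old->new): [15 28 99 4 10]
  18. access 78: MISS, evict 15. Cache (old->new): [28 99 4 10 78]
  19. access 10: HIT. Cache (old->new): [28 99 4 10 78]
  20. access 15: MISS, evict 28. Cache (old->new): [99 4 10 78 15]
  21. access 27: MISS, evict 99. Cache (old->new): [4 10 78 15 27]
  22. access 99: MISS, evict 4. Cache (old->new): [10 78 15 27 99]
  23. access 27: HIT. Cache (old->new): [10 78 15 27 99]
  24. access 4: MISS, evict 10. Cache (old->new): [78 15 27 99 4]
  25. access 99: HIT. Cache (old->new): [78 15 27 99 4]
  26. access 1: MISS, evict 78. Cache (old->new): [15 27 99 4 1]
  27. access 27: HIT. Cache (old->new): [15 27 99 4 1]
  28. access 99: HIT. Cache (old->new): [15 27 99 4 1]
  29. access 64: MISS, evict 15. Cache (old->new): [27 99 4 1 64]
  30. access 27: HIT. Cache (old->new): [27 99 4 1 64]
  31. access 1: HIT. Cache (old->new): [27 99 4 1 64]
Total: 18 hits, 13 misses, 8 evictions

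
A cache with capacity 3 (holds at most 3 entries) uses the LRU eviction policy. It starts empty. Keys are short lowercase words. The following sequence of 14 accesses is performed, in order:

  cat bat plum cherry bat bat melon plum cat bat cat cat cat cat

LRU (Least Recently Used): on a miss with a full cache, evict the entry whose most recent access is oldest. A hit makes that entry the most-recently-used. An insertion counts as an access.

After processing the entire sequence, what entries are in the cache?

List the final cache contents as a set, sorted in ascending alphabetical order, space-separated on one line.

Answer: bat cat plum

Derivation:
LRU simulation (capacity=3):
  1. access cat: MISS. Cache (LRU->MRU): [cat]
  2. access bat: MISS. Cache (LRU->MRU): [cat bat]
  3. access plum: MISS. Cache (LRU->MRU): [cat bat plum]
  4. access cherry: MISS, evict cat. Cache (LRU->MRU): [bat plum cherry]
  5. access bat: HIT. Cache (LRU->MRU): [plum cherry bat]
  6. access bat: HIT. Cache (LRU->MRU): [plum cherry bat]
  7. access melon: MISS, evict plum. Cache (LRU->MRU): [cherry bat melon]
  8. access plum: MISS, evict cherry. Cache (LRU->MRU): [bat melon plum]
  9. access cat: MISS, evict bat. Cache (LRU->MRU): [melon plum cat]
  10. access bat: MISS, evict melon. Cache (LRU->MRU): [plum cat bat]
  11. access cat: HIT. Cache (LRU->MRU): [plum bat cat]
  12. access cat: HIT. Cache (LRU->MRU): [plum bat cat]
  13. access cat: HIT. Cache (LRU->MRU): [plum bat cat]
  14. access cat: HIT. Cache (LRU->MRU): [plum bat cat]
Total: 6 hits, 8 misses, 5 evictions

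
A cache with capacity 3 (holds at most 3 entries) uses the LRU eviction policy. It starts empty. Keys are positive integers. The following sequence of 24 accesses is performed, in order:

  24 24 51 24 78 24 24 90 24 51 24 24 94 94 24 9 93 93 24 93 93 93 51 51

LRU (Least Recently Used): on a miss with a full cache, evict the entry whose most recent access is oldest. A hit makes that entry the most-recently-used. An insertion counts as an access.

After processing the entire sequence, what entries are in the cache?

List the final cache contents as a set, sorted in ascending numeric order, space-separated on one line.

Answer: 24 51 93

Derivation:
LRU simulation (capacity=3):
  1. access 24: MISS. Cache (LRU->MRU): [24]
  2. access 24: HIT. Cache (LRU->MRU): [24]
  3. access 51: MISS. Cache (LRU->MRU): [24 51]
  4. access 24: HIT. Cache (LRU->MRU): [51 24]
  5. access 78: MISS. Cache (LRU->MRU): [51 24 78]
  6. access 24: HIT. Cache (LRU->MRU): [51 78 24]
  7. access 24: HIT. Cache (LRU->MRU): [51 78 24]
  8. access 90: MISS, evict 51. Cache (LRU->MRU): [78 24 90]
  9. access 24: HIT. Cache (LRU->MRU): [78 90 24]
  10. access 51: MISS, evict 78. Cache (LRU->MRU): [90 24 51]
  11. access 24: HIT. Cache (LRU->MRU): [90 51 24]
  12. access 24: HIT. Cache (LRU->MRU): [90 51 24]
  13. access 94: MISS, evict 90. Cache (LRU->MRU): [51 24 94]
  14. access 94: HIT. Cache (LRU->MRU): [51 24 94]
  15. access 24: HIT. Cache (LRU->MRU): [51 94 24]
  16. access 9: MISS, evict 51. Cache (LRU->MRU): [94 24 9]
  17. access 93: MISS, evict 94. Cache (LRU->MRU): [24 9 93]
  18. access 93: HIT. Cache (LRU->MRU): [24 9 93]
  19. access 24: HIT. Cache (LRU->MRU): [9 93 24]
  20. access 93: HIT. Cache (LRU->MRU): [9 24 93]
  21. access 93: HIT. Cache (LRU->MRU): [9 24 93]
  22. access 93: HIT. Cache (LRU->MRU): [9 24 93]
  23. access 51: MISS, evict 9. Cache (LRU->MRU): [24 93 51]
  24. access 51: HIT. Cache (LRU->MRU): [24 93 51]
Total: 15 hits, 9 misses, 6 evictions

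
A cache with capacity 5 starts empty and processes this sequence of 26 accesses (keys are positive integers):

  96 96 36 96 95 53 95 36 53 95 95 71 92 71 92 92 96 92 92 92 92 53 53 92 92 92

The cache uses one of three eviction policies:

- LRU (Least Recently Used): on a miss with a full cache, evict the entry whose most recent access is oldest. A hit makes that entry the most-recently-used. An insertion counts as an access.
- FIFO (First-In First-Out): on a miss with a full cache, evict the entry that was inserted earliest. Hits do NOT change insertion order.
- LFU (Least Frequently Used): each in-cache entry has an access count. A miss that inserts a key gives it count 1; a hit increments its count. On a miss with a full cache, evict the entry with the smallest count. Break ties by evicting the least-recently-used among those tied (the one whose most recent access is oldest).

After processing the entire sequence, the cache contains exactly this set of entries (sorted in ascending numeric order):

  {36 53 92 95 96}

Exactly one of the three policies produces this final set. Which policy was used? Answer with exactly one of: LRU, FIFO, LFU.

Simulating under each policy and comparing final sets:
  LRU: final set = {53 71 92 95 96} -> differs
  FIFO: final set = {53 71 92 95 96} -> differs
  LFU: final set = {36 53 92 95 96} -> MATCHES target
Only LFU produces the target set.

Answer: LFU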